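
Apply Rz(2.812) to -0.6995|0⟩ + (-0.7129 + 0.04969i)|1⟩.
(-0.1148 + 0.69i)|0⟩ + (-0.166 - 0.6951i)|1⟩

Rz(2.812) = [[e^(−iθ/2), 0], [0, e^(iθ/2)]] with e^(±iθ/2) = cos(θ/2) ± i·sin(θ/2); θ = 2.812, cos(θ/2) ≈ 0.164051, sin(θ/2) ≈ 0.986452.
With a = amp(|0⟩) = -0.6995 and b = amp(|1⟩) = (-0.7129 + 0.04969i):
new amp(|0⟩) = (0.164051 - 0.986452i)·a = (-0.1148 + 0.69i)
new amp(|1⟩) = (0.164051 + 0.986452i)·b = (-0.166 - 0.6951i)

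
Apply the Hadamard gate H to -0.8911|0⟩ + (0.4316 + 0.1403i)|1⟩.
(-0.3249 + 0.09921i)|0⟩ + (-0.9353 - 0.09921i)|1⟩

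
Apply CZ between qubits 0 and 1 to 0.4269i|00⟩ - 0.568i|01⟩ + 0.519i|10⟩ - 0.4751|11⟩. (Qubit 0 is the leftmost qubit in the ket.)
0.4269i|00⟩ - 0.568i|01⟩ + 0.519i|10⟩ + 0.4751|11⟩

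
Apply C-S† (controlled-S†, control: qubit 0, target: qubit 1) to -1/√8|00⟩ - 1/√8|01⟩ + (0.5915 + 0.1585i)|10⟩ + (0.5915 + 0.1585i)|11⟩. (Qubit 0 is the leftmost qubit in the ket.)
-1/√8|00⟩ - 1/√8|01⟩ + (0.5915 + 0.1585i)|10⟩ + (0.1585 - 0.5915i)|11⟩

C-S† leaves the control-|0⟩ kets |00⟩, |01⟩ unchanged and applies S† to qubit 1 on the control-|1⟩ pair (|10⟩, |11⟩).
S† = [[1, 0], [0, -i]].
With a = amp(|10⟩) = (0.5915 + 0.1585i) and b = amp(|11⟩) = (0.5915 + 0.1585i):
new amp(|10⟩) = (1)·a = (0.5915 + 0.1585i)
new amp(|11⟩) = (-i)·b = (0.1585 - 0.5915i)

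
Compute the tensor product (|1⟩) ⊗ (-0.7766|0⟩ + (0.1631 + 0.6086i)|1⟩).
-0.7766|10⟩ + (0.1631 + 0.6086i)|11⟩

amp(|b₁b₂…⟩) = product of the factor amplitudes for bits b₁, b₂, …; only kets whose every factor amplitude is nonzero survive.
|10⟩: (1)(-0.7766) = -0.7766
|11⟩: (1)(0.1631 + 0.6086i) = (0.1631 + 0.6086i)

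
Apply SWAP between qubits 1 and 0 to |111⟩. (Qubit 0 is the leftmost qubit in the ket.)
|111⟩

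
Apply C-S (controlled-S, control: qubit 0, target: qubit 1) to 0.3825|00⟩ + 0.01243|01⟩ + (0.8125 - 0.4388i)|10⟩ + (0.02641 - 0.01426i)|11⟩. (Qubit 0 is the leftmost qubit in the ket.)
0.3825|00⟩ + 0.01243|01⟩ + (0.8125 - 0.4388i)|10⟩ + (0.01426 + 0.02641i)|11⟩

C-S leaves the control-|0⟩ kets |00⟩, |01⟩ unchanged and applies S to qubit 1 on the control-|1⟩ pair (|10⟩, |11⟩).
S = [[1, 0], [0, i]].
With a = amp(|10⟩) = (0.8125 - 0.4388i) and b = amp(|11⟩) = (0.02641 - 0.01426i):
new amp(|10⟩) = (1)·a = (0.8125 - 0.4388i)
new amp(|11⟩) = (i)·b = (0.01426 + 0.02641i)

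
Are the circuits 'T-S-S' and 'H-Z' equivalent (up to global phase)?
No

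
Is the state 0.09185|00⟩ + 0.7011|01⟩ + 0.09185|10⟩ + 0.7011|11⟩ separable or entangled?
Separable

Writing the state as a|00⟩ + b|01⟩ + c|10⟩ + d|11⟩, it is a product state iff ad − bc = 0.
Here (a, b, c, d) = (0.09185, 0.7011, 0.09185, 0.7011): ad − bc = (0.09185)(0.7011) − (0.7011)(0.09185) = 0, so the state is separable.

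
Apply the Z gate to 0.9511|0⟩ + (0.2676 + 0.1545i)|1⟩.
0.9511|0⟩ + (-0.2676 - 0.1545i)|1⟩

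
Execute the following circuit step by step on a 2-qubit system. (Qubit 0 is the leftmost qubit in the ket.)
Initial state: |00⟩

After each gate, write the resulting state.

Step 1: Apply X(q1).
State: |01⟩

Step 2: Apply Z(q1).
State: -|01⟩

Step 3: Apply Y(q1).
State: i|00⟩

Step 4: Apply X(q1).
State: i|01⟩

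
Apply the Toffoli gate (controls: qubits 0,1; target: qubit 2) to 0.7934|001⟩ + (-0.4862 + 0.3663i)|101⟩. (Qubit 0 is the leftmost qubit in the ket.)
0.7934|001⟩ + (-0.4862 + 0.3663i)|101⟩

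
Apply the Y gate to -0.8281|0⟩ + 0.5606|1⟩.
-0.5606i|0⟩ - 0.8281i|1⟩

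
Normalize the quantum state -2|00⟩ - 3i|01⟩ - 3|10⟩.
-0.4264|00⟩ - 0.6396i|01⟩ - 0.6396|10⟩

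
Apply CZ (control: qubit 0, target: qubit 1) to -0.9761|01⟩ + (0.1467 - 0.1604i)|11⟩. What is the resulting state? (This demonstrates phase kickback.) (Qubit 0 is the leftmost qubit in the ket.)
-0.9761|01⟩ + (-0.1467 + 0.1604i)|11⟩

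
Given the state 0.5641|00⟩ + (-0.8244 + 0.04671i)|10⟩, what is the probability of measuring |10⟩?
0.6818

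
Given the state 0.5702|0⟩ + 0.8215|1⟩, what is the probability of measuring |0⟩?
0.3251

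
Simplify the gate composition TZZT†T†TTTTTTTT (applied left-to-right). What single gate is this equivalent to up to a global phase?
T†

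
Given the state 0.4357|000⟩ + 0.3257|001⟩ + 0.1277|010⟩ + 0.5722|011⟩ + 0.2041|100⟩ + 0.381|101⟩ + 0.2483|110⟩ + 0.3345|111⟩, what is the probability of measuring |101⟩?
0.1452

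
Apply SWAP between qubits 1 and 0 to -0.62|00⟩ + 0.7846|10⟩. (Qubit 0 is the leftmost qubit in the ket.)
-0.62|00⟩ + 0.7846|01⟩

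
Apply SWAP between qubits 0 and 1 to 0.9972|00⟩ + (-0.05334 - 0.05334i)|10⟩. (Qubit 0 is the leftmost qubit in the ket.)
0.9972|00⟩ + (-0.05334 - 0.05334i)|01⟩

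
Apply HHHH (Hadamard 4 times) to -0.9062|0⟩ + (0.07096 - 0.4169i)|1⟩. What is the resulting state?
-0.9062|0⟩ + (0.07096 - 0.4169i)|1⟩

H² = I, so an even number of Hadamards cancels: H^4 = I and the state is unchanged.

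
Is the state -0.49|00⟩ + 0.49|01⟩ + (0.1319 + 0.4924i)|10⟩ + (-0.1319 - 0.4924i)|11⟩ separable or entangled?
Separable

Writing the state as a|00⟩ + b|01⟩ + c|10⟩ + d|11⟩, it is a product state iff ad − bc = 0.
Here (a, b, c, d) = (-0.49, 0.49, (0.1319 + 0.4924i), (-0.1319 - 0.4924i)): ad − bc = (-0.49)(-0.1319 - 0.4924i) − (0.49)(0.1319 + 0.4924i) = 0, so the state is separable.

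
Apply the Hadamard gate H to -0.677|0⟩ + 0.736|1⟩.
0.04172|0⟩ - 0.9991|1⟩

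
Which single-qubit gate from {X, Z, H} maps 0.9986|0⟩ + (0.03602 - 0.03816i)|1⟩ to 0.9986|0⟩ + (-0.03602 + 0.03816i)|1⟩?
Z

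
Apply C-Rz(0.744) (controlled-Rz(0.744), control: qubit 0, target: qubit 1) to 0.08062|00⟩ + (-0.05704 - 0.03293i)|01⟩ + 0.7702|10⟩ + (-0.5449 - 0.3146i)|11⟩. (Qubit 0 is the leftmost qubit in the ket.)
0.08062|00⟩ + (-0.05704 - 0.03293i)|01⟩ + (0.7175 - 0.28i)|10⟩ + (-0.3933 - 0.4911i)|11⟩

C-Rz(0.744) leaves the control-|0⟩ kets |00⟩, |01⟩ unchanged and applies Rz(0.744) to qubit 1 on the control-|1⟩ pair (|10⟩, |11⟩).
Rz(0.744) = [[e^(−iθ/2), 0], [0, e^(iθ/2)]] with e^(±iθ/2) = cos(θ/2) ± i·sin(θ/2); θ = 0.744, cos(θ/2) ≈ 0.931602, sin(θ/2) ≈ 0.363479.
With a = amp(|10⟩) = 0.7702 and b = amp(|11⟩) = (-0.5449 - 0.3146i):
new amp(|10⟩) = (0.931602 - 0.363479i)·a = (0.7175 - 0.28i)
new amp(|11⟩) = (0.931602 + 0.363479i)·b = (-0.3933 - 0.4911i)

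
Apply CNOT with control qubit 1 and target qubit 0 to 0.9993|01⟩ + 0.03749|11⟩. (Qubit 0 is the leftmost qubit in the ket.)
0.03749|01⟩ + 0.9993|11⟩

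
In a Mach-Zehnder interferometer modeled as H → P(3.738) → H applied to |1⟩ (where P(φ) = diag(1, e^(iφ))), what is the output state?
(0.9137 + 0.2808i)|0⟩ + (0.08632 - 0.2808i)|1⟩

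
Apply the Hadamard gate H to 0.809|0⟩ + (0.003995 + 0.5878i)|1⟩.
(0.5749 + 0.4156i)|0⟩ + (0.5692 - 0.4156i)|1⟩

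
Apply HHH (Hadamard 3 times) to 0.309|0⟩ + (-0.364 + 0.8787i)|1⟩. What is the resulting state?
(-0.03889 + 0.6213i)|0⟩ + (0.4759 - 0.6213i)|1⟩

H² = I, so H^3 = H: a single Hadamard. With (a, b) = (0.309, (-0.364 + 0.8787i)), H gives ((a + b)/√2, (a − b)/√2) = ((-0.03889 + 0.6213i), (0.4759 - 0.6213i)).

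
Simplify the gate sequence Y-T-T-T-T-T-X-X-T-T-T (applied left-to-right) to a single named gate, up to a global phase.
Y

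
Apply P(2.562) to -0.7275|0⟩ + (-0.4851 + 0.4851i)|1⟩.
-0.7275|0⟩ + (0.1402 - 0.6716i)|1⟩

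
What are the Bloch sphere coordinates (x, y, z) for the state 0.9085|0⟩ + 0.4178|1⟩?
(0.7591, 0, 0.6508)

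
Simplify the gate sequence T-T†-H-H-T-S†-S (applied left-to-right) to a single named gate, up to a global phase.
T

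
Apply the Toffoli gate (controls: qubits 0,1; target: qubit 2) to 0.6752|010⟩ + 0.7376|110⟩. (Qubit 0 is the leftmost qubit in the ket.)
0.6752|010⟩ + 0.7376|111⟩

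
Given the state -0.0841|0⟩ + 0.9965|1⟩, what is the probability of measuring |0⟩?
0.007073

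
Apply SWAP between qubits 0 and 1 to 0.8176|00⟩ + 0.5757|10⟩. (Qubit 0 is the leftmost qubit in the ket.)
0.8176|00⟩ + 0.5757|01⟩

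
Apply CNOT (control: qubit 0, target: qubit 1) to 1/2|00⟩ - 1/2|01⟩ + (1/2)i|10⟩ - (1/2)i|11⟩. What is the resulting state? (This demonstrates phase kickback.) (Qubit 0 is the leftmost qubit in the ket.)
1/2|00⟩ - 1/2|01⟩ - (1/2)i|10⟩ + (1/2)i|11⟩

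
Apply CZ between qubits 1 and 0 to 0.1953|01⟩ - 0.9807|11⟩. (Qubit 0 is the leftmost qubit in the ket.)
0.1953|01⟩ + 0.9807|11⟩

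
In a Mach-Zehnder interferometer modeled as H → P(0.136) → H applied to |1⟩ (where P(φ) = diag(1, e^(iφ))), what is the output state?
(0.004617 - 0.06779i)|0⟩ + (0.9954 + 0.06779i)|1⟩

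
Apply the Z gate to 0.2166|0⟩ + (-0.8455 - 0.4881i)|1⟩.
0.2166|0⟩ + (0.8455 + 0.4881i)|1⟩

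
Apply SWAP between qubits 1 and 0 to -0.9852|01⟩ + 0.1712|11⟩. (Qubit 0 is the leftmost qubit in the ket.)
-0.9852|10⟩ + 0.1712|11⟩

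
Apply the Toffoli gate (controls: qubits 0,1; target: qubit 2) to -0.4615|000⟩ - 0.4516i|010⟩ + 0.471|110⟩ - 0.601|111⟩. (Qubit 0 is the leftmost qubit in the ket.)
-0.4615|000⟩ - 0.4516i|010⟩ - 0.601|110⟩ + 0.471|111⟩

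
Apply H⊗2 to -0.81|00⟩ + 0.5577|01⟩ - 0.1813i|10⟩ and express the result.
(-0.1262 - 0.09065i)|00⟩ + (-0.6839 - 0.09065i)|01⟩ + (-0.1262 + 0.09065i)|10⟩ + (-0.6839 + 0.09065i)|11⟩

H⊗2 gives amp(|y⟩) = (1/2) Σ_x (−1)^(x·y) amp(|x⟩), where x·y is the number of positions in which both x and y have a 1.
|00⟩: (-0.81 + 0.5577 - 0.1813i)/2 = (-0.1262 - 0.09065i)
|01⟩: (-0.81 - 0.5577 - 0.1813i)/2 = (-0.6839 - 0.09065i)
|10⟩: (-0.81 + 0.5577 + 0.1813i)/2 = (-0.1262 + 0.09065i)
|11⟩: (-0.81 - 0.5577 + 0.1813i)/2 = (-0.6839 + 0.09065i)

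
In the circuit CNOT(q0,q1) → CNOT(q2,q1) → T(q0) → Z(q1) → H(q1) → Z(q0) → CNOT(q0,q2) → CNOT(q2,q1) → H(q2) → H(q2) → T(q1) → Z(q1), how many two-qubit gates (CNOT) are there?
4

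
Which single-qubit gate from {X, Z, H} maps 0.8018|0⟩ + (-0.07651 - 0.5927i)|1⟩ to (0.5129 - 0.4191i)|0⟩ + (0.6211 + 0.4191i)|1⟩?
H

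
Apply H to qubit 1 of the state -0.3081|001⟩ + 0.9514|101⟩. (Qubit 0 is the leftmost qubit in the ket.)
-0.2179|001⟩ - 0.2179|011⟩ + 0.6727|101⟩ + 0.6727|111⟩

H on qubit 1 mixes each pair of kets that differ only in qubit 1: amplitudes (a, b) of (|…0…⟩, |…1…⟩) become ((a + b)/√2, (a − b)/√2). Kets absent from the input have amplitude 0.
(|001⟩, |011⟩): (a, b) = (-0.3081, 0) → (-0.2179, -0.2179)
(|101⟩, |111⟩): (a, b) = (0.9514, 0) → (0.6727, 0.6727)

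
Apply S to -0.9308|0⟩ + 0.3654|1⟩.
-0.9308|0⟩ + 0.3654i|1⟩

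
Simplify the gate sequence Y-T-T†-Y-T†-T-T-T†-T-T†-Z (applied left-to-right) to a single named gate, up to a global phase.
Z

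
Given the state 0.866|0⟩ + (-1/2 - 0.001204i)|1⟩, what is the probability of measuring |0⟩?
0.75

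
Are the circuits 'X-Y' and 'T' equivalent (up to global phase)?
No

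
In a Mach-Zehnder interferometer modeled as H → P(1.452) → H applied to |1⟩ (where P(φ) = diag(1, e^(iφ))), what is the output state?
(0.4407 - 0.4965i)|0⟩ + (0.5593 + 0.4965i)|1⟩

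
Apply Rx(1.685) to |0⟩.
0.6656|0⟩ - 0.7463i|1⟩

Rx(1.685) = [[cos(θ/2), −i·sin(θ/2)], [−i·sin(θ/2), cos(θ/2)]]; θ = 1.685, cos(θ/2) ≈ 0.665599, sin(θ/2) ≈ 0.746309.
With a = amp(|0⟩) = 1 and b = amp(|1⟩) = 0:
new amp(|0⟩) = (0.665599)·a + (-0.746309i)·b = 0.6656
new amp(|1⟩) = (-0.746309i)·a + (0.665599)·b = -0.7463i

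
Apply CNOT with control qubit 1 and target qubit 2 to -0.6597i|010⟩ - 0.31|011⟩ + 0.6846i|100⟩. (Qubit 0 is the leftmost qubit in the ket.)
-0.31|010⟩ - 0.6597i|011⟩ + 0.6846i|100⟩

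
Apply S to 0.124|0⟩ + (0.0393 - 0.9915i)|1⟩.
0.124|0⟩ + (0.9915 + 0.0393i)|1⟩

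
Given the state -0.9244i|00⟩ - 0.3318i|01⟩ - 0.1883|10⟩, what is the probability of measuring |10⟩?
0.03546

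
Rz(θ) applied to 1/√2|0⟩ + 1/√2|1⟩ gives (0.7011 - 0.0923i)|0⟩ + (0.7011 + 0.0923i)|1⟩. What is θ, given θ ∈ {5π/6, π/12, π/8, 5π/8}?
π/12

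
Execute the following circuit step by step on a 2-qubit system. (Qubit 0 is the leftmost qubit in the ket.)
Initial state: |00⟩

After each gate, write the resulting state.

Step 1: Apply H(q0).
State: 1/√2|00⟩ + 1/√2|10⟩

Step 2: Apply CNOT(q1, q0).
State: 1/√2|00⟩ + 1/√2|10⟩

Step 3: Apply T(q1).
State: 1/√2|00⟩ + 1/√2|10⟩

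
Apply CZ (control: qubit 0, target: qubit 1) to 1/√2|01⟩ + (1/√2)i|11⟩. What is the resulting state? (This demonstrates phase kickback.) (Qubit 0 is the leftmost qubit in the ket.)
1/√2|01⟩ - (1/√2)i|11⟩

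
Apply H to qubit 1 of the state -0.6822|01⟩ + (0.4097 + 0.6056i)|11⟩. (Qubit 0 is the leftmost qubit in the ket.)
-0.4824|00⟩ + 0.4824|01⟩ + (0.2897 + 0.4282i)|10⟩ + (-0.2897 - 0.4282i)|11⟩

H on qubit 1 mixes each pair of kets that differ only in qubit 1: amplitudes (a, b) of (|…0…⟩, |…1…⟩) become ((a + b)/√2, (a − b)/√2). Kets absent from the input have amplitude 0.
(|00⟩, |01⟩): (a, b) = (0, -0.6822) → (-0.4824, 0.4824)
(|10⟩, |11⟩): (a, b) = (0, (0.4097 + 0.6056i)) → ((0.2897 + 0.4282i), (-0.2897 - 0.4282i))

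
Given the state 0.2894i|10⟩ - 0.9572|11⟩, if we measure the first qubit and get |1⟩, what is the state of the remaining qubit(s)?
0.2894i|0⟩ - 0.9572|1⟩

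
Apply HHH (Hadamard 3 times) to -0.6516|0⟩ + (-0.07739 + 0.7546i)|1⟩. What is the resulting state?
(-0.5155 + 0.5336i)|0⟩ + (-0.406 - 0.5336i)|1⟩

H² = I, so H^3 = H: a single Hadamard. With (a, b) = (-0.6516, (-0.07739 + 0.7546i)), H gives ((a + b)/√2, (a − b)/√2) = ((-0.5155 + 0.5336i), (-0.406 - 0.5336i)).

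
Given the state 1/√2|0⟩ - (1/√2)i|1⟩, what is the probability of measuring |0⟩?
1/2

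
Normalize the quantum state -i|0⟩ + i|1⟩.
-(1/√2)i|0⟩ + (1/√2)i|1⟩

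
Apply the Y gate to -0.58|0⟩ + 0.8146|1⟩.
-0.8146i|0⟩ - 0.58i|1⟩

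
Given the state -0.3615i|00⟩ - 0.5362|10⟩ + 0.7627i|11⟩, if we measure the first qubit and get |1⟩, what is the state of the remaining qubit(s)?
-0.5751|0⟩ + 0.8181i|1⟩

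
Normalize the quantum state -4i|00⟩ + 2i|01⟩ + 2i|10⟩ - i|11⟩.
-0.8i|00⟩ + 0.4i|01⟩ + 0.4i|10⟩ - 0.2i|11⟩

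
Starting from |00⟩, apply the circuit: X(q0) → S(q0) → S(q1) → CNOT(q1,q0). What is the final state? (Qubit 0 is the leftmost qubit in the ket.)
i|10⟩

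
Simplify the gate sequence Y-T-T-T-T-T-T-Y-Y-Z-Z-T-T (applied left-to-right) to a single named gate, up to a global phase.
Y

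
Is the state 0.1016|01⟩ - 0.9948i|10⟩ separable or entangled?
Entangled

Writing the state as a|00⟩ + b|01⟩ + c|10⟩ + d|11⟩, it is a product state iff ad − bc = 0.
Here (a, b, c, d) = (0, 0.1016, -0.9948i, 0): ad − bc = (0)(0) − (0.1016)(-0.9948i) = 0.1011i ≠ 0, so the state is entangled.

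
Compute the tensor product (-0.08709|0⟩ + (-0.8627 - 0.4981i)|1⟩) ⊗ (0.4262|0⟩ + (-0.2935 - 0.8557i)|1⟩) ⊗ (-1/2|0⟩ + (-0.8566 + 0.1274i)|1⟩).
0.01856|000⟩ + (0.0318 - 0.004729i)|001⟩ + (-0.01278 - 0.03726i)|010⟩ + (-0.03139 - 0.06058i)|011⟩ + (0.1838 + 0.1061i)|100⟩ + (0.342 + 0.135i)|101⟩ + (0.08651 - 0.4422i)|110⟩ + (0.03554 - 0.7796i)|111⟩

amp(|b₁b₂…⟩) = product of the factor amplitudes for bits b₁, b₂, …; only kets whose every factor amplitude is nonzero survive.
|000⟩: (-0.08709)(0.4262)(-1/2) = 0.01856
|001⟩: (-0.08709)(0.4262)(-0.8566 + 0.1274i) = (0.0318 - 0.004729i)
|010⟩: (-0.08709)(-0.2935 - 0.8557i)(-1/2) = (-0.01278 - 0.03726i)
|011⟩: (-0.08709)(-0.2935 - 0.8557i)(-0.8566 + 0.1274i) = (-0.03139 - 0.06058i)
|100⟩: (-0.8627 - 0.4981i)(0.4262)(-1/2) = (0.1838 + 0.1061i)
|101⟩: (-0.8627 - 0.4981i)(0.4262)(-0.8566 + 0.1274i) = (0.342 + 0.135i)
|110⟩: (-0.8627 - 0.4981i)(-0.2935 - 0.8557i)(-1/2) = (0.08651 - 0.4422i)
|111⟩: (-0.8627 - 0.4981i)(-0.2935 - 0.8557i)(-0.8566 + 0.1274i) = (0.03554 - 0.7796i)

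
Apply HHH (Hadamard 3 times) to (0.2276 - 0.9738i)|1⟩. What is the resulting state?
(0.1609 - 0.6886i)|0⟩ + (-0.1609 + 0.6886i)|1⟩

H² = I, so H^3 = H: a single Hadamard. With (a, b) = (0, (0.2276 - 0.9738i)), H gives ((a + b)/√2, (a − b)/√2) = ((0.1609 - 0.6886i), (-0.1609 + 0.6886i)).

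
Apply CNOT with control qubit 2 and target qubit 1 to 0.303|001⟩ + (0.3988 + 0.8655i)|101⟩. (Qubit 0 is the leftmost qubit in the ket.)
0.303|011⟩ + (0.3988 + 0.8655i)|111⟩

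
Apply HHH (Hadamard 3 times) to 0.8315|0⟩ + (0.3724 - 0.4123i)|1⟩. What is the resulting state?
(0.8513 - 0.2915i)|0⟩ + (0.3246 + 0.2915i)|1⟩

H² = I, so H^3 = H: a single Hadamard. With (a, b) = (0.8315, (0.3724 - 0.4123i)), H gives ((a + b)/√2, (a − b)/√2) = ((0.8513 - 0.2915i), (0.3246 + 0.2915i)).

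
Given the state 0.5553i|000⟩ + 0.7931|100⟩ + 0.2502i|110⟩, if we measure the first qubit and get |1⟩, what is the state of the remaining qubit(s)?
0.9537|00⟩ + 0.3009i|10⟩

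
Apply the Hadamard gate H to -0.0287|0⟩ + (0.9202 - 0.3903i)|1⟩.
(0.6304 - 0.276i)|0⟩ + (-0.671 + 0.276i)|1⟩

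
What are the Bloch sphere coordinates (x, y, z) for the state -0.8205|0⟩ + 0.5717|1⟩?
(-0.9382, 0, 0.3464)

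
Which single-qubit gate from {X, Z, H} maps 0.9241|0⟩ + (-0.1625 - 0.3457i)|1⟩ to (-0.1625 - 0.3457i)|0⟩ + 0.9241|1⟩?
X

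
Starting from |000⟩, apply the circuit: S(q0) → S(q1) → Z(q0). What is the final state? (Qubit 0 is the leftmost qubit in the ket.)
|000⟩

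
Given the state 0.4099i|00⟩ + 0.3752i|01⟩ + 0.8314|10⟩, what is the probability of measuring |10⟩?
0.6912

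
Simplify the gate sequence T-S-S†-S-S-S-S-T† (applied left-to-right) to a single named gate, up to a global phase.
I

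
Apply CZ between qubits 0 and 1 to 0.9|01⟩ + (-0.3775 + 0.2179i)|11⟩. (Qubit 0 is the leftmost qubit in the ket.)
0.9|01⟩ + (0.3775 - 0.2179i)|11⟩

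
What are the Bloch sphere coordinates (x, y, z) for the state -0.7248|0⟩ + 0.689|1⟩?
(-0.9988, 0, 0.05061)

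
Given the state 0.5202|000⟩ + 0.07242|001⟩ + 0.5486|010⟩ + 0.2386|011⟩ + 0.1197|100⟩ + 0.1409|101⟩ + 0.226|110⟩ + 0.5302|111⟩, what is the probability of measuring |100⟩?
0.01433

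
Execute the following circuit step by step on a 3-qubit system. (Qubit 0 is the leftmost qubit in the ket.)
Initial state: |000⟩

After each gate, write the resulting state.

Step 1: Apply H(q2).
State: 1/√2|000⟩ + 1/√2|001⟩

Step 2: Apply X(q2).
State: 1/√2|000⟩ + 1/√2|001⟩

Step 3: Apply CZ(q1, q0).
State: 1/√2|000⟩ + 1/√2|001⟩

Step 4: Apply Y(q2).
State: -(1/√2)i|000⟩ + (1/√2)i|001⟩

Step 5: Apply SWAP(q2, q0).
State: -(1/√2)i|000⟩ + (1/√2)i|100⟩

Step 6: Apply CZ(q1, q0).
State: -(1/√2)i|000⟩ + (1/√2)i|100⟩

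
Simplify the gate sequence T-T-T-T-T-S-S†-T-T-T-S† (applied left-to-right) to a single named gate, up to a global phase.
S†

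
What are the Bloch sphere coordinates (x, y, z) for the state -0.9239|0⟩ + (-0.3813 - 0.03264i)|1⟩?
(0.7046, 0.06031, 0.7071)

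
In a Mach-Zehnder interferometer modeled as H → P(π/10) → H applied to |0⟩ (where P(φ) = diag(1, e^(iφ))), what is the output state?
(0.9755 + 0.1545i)|0⟩ + (0.02447 - 0.1545i)|1⟩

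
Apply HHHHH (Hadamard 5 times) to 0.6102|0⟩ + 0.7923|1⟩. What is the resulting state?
0.9917|0⟩ - 0.1288|1⟩

H² = I, so H^5 = H: a single Hadamard. With (a, b) = (0.6102, 0.7923), H gives ((a + b)/√2, (a − b)/√2) = (0.9917, -0.1288).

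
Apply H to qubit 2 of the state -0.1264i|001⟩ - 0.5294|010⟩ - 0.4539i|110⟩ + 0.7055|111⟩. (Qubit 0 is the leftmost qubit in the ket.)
-0.08938i|000⟩ + 0.08938i|001⟩ - 0.3743|010⟩ - 0.3743|011⟩ + (0.4989 - 0.321i)|110⟩ + (-0.4989 - 0.321i)|111⟩

H on qubit 2 mixes each pair of kets that differ only in qubit 2: amplitudes (a, b) of (|…0…⟩, |…1…⟩) become ((a + b)/√2, (a − b)/√2). Kets absent from the input have amplitude 0.
(|000⟩, |001⟩): (a, b) = (0, -0.1264i) → (-0.08938i, 0.08938i)
(|010⟩, |011⟩): (a, b) = (-0.5294, 0) → (-0.3743, -0.3743)
(|110⟩, |111⟩): (a, b) = (-0.4539i, 0.7055) → ((0.4989 - 0.321i), (-0.4989 - 0.321i))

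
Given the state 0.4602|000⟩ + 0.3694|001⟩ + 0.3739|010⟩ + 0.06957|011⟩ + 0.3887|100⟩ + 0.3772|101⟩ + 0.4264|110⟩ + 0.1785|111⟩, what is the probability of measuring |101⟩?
0.1423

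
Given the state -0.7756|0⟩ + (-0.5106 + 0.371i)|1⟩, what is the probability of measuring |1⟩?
0.3984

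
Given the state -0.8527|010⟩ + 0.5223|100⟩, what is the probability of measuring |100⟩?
0.2728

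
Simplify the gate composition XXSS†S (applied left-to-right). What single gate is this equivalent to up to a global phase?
S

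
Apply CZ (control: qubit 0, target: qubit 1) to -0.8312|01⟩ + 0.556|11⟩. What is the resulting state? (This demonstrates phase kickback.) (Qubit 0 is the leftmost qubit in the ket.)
-0.8312|01⟩ - 0.556|11⟩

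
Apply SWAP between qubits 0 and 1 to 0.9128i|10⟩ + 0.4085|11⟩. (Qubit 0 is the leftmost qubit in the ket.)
0.9128i|01⟩ + 0.4085|11⟩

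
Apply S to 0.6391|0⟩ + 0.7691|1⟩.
0.6391|0⟩ + 0.7691i|1⟩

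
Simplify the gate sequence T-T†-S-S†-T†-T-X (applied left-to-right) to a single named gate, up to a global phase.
X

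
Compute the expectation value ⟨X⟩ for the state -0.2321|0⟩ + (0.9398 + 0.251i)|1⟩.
-0.4363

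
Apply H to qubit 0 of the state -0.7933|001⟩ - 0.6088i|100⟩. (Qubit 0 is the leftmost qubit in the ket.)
-0.4305i|000⟩ - 0.5609|001⟩ + 0.4305i|100⟩ - 0.5609|101⟩

H on qubit 0 mixes each pair of kets that differ only in qubit 0: amplitudes (a, b) of (|…0…⟩, |…1…⟩) become ((a + b)/√2, (a − b)/√2). Kets absent from the input have amplitude 0.
(|000⟩, |100⟩): (a, b) = (0, -0.6088i) → (-0.4305i, 0.4305i)
(|001⟩, |101⟩): (a, b) = (-0.7933, 0) → (-0.5609, -0.5609)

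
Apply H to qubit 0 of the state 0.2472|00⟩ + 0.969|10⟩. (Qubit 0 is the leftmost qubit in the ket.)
0.86|00⟩ - 0.5104|10⟩

H on qubit 0 mixes each pair of kets that differ only in qubit 0: amplitudes (a, b) of (|…0…⟩, |…1…⟩) become ((a + b)/√2, (a − b)/√2). Kets absent from the input have amplitude 0.
(|00⟩, |10⟩): (a, b) = (0.2472, 0.969) → (0.86, -0.5104)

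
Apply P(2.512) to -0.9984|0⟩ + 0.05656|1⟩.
-0.9984|0⟩ + (-0.04572 + 0.0333i)|1⟩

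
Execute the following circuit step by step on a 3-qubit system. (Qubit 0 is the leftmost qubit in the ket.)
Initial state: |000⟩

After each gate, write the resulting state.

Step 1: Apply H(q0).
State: 1/√2|000⟩ + 1/√2|100⟩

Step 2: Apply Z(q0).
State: 1/√2|000⟩ - 1/√2|100⟩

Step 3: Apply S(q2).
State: 1/√2|000⟩ - 1/√2|100⟩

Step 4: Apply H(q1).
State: 1/2|000⟩ + 1/2|010⟩ - 1/2|100⟩ - 1/2|110⟩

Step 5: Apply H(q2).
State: 1/√8|000⟩ + 1/√8|001⟩ + 1/√8|010⟩ + 1/√8|011⟩ - 1/√8|100⟩ - 1/√8|101⟩ - 1/√8|110⟩ - 1/√8|111⟩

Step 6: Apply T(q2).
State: 1/√8|000⟩ + (0.25 + 0.25i)|001⟩ + 1/√8|010⟩ + (0.25 + 0.25i)|011⟩ - 1/√8|100⟩ + (-0.25 - 0.25i)|101⟩ - 1/√8|110⟩ + (-0.25 - 0.25i)|111⟩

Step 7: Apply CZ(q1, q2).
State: 1/√8|000⟩ + (0.25 + 0.25i)|001⟩ + 1/√8|010⟩ + (-0.25 - 0.25i)|011⟩ - 1/√8|100⟩ + (-0.25 - 0.25i)|101⟩ - 1/√8|110⟩ + (0.25 + 0.25i)|111⟩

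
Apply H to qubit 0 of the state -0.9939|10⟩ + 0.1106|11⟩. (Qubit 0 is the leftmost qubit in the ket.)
-0.7028|00⟩ + 0.07821|01⟩ + 0.7028|10⟩ - 0.07821|11⟩

H on qubit 0 mixes each pair of kets that differ only in qubit 0: amplitudes (a, b) of (|…0…⟩, |…1…⟩) become ((a + b)/√2, (a − b)/√2). Kets absent from the input have amplitude 0.
(|00⟩, |10⟩): (a, b) = (0, -0.9939) → (-0.7028, 0.7028)
(|01⟩, |11⟩): (a, b) = (0, 0.1106) → (0.07821, -0.07821)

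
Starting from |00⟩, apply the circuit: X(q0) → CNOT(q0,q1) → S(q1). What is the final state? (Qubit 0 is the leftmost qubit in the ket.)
i|11⟩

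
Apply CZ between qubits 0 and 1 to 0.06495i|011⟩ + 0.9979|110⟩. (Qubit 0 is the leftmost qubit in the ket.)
0.06495i|011⟩ - 0.9979|110⟩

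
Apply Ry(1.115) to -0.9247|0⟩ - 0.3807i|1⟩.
(-0.7847 + 0.2014i)|0⟩ + (-0.4892 - 0.3231i)|1⟩

Ry(1.115) = [[cos(θ/2), −sin(θ/2)], [sin(θ/2), cos(θ/2)]]; θ = 1.115, cos(θ/2) ≈ 0.84858, sin(θ/2) ≈ 0.529066.
With a = amp(|0⟩) = -0.9247 and b = amp(|1⟩) = -0.3807i:
new amp(|0⟩) = (0.84858)·a + (-0.529066)·b = (-0.7847 + 0.2014i)
new amp(|1⟩) = (0.529066)·a + (0.84858)·b = (-0.4892 - 0.3231i)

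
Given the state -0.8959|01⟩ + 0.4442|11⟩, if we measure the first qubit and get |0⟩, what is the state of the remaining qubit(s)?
-|1⟩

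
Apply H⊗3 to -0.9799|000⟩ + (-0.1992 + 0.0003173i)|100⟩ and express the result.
(-0.4169 + 0.0001122i)|000⟩ + (-0.4169 + 0.0001122i)|001⟩ + (-0.4169 + 0.0001122i)|010⟩ + (-0.4169 + 0.0001122i)|011⟩ + (-0.276 - 0.0001122i)|100⟩ + (-0.276 - 0.0001122i)|101⟩ + (-0.276 - 0.0001122i)|110⟩ + (-0.276 - 0.0001122i)|111⟩

H⊗3 gives amp(|y⟩) = (1/2√2) Σ_x (−1)^(x·y) amp(|x⟩), where x·y is the number of positions in which both x and y have a 1.
|000⟩: (-0.9799 + (-0.1992 + 0.0003173i))/(2√2) = (-0.4169 + 0.0001122i)
|001⟩: (-0.9799 + (-0.1992 + 0.0003173i))/(2√2) = (-0.4169 + 0.0001122i)
|010⟩: (-0.9799 + (-0.1992 + 0.0003173i))/(2√2) = (-0.4169 + 0.0001122i)
|011⟩: (-0.9799 + (-0.1992 + 0.0003173i))/(2√2) = (-0.4169 + 0.0001122i)
|100⟩: (-0.9799 - (-0.1992 + 0.0003173i))/(2√2) = (-0.276 - 0.0001122i)
|101⟩: (-0.9799 - (-0.1992 + 0.0003173i))/(2√2) = (-0.276 - 0.0001122i)
|110⟩: (-0.9799 - (-0.1992 + 0.0003173i))/(2√2) = (-0.276 - 0.0001122i)
|111⟩: (-0.9799 - (-0.1992 + 0.0003173i))/(2√2) = (-0.276 - 0.0001122i)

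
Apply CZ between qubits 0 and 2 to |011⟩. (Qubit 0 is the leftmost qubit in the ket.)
|011⟩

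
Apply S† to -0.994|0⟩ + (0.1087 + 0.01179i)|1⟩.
-0.994|0⟩ + (0.01179 - 0.1087i)|1⟩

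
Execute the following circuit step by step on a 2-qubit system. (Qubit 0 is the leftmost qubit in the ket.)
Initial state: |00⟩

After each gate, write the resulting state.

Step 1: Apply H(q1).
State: 1/√2|00⟩ + 1/√2|01⟩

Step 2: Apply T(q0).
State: 1/√2|00⟩ + 1/√2|01⟩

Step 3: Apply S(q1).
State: 1/√2|00⟩ + (1/√2)i|01⟩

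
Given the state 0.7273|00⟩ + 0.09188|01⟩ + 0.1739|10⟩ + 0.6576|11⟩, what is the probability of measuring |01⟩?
0.008442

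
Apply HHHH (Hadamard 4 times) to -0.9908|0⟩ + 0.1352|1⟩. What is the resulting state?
-0.9908|0⟩ + 0.1352|1⟩

H² = I, so an even number of Hadamards cancels: H^4 = I and the state is unchanged.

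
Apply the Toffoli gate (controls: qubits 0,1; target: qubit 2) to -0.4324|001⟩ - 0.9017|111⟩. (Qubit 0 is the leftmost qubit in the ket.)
-0.4324|001⟩ - 0.9017|110⟩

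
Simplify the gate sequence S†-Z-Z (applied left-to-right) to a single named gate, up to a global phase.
S†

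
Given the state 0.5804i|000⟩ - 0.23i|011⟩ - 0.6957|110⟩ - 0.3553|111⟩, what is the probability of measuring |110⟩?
0.484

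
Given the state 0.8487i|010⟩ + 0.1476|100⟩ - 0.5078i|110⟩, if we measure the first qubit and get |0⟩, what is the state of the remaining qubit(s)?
i|10⟩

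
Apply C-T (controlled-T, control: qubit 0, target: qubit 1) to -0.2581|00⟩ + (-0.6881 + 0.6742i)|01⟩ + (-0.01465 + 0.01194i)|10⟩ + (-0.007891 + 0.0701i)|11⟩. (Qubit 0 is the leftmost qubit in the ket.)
-0.2581|00⟩ + (-0.6881 + 0.6742i)|01⟩ + (-0.01465 + 0.01194i)|10⟩ + (-0.05515 + 0.04399i)|11⟩

C-T leaves the control-|0⟩ kets |00⟩, |01⟩ unchanged and applies T to qubit 1 on the control-|1⟩ pair (|10⟩, |11⟩).
T = [[1, 0], [0, (1/√2 + (1/√2)i)]].
With a = amp(|10⟩) = (-0.01465 + 0.01194i) and b = amp(|11⟩) = (-0.007891 + 0.0701i):
new amp(|10⟩) = (1)·a = (-0.01465 + 0.01194i)
new amp(|11⟩) = (1/√2 + (1/√2)i)·b = (-0.05515 + 0.04399i)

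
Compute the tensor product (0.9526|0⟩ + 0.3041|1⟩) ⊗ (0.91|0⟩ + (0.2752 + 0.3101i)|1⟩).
0.8669|00⟩ + (0.2622 + 0.2954i)|01⟩ + 0.2767|10⟩ + (0.08369 + 0.0943i)|11⟩

amp(|b₁b₂…⟩) = product of the factor amplitudes for bits b₁, b₂, …; only kets whose every factor amplitude is nonzero survive.
|00⟩: (0.9526)(0.91) = 0.8669
|01⟩: (0.9526)(0.2752 + 0.3101i) = (0.2622 + 0.2954i)
|10⟩: (0.3041)(0.91) = 0.2767
|11⟩: (0.3041)(0.2752 + 0.3101i) = (0.08369 + 0.0943i)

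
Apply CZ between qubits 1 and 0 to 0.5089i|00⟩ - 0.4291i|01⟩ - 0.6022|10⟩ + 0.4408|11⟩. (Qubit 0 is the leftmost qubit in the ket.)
0.5089i|00⟩ - 0.4291i|01⟩ - 0.6022|10⟩ - 0.4408|11⟩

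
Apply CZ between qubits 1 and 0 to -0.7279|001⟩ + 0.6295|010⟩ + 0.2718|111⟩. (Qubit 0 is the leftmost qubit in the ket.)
-0.7279|001⟩ + 0.6295|010⟩ - 0.2718|111⟩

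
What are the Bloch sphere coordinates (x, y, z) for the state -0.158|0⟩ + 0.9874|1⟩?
(-0.312, 0, -0.95)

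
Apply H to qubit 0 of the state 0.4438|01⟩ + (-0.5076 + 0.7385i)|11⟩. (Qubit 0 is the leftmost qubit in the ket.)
(-0.04511 + 0.5222i)|01⟩ + (0.6727 - 0.5222i)|11⟩

H on qubit 0 mixes each pair of kets that differ only in qubit 0: amplitudes (a, b) of (|…0…⟩, |…1…⟩) become ((a + b)/√2, (a − b)/√2). Kets absent from the input have amplitude 0.
(|01⟩, |11⟩): (a, b) = (0.4438, (-0.5076 + 0.7385i)) → ((-0.04511 + 0.5222i), (0.6727 - 0.5222i))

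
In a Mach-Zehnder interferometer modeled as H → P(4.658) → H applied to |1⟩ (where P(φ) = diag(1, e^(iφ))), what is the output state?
(0.5272 + 0.4993i)|0⟩ + (0.4728 - 0.4993i)|1⟩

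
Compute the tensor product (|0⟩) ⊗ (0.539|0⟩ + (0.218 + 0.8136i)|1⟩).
0.539|00⟩ + (0.218 + 0.8136i)|01⟩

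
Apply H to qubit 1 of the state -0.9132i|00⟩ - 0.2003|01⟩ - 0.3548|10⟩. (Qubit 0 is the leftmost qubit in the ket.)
(-0.1416 - 0.6457i)|00⟩ + (0.1416 - 0.6457i)|01⟩ - 0.2509|10⟩ - 0.2509|11⟩

H on qubit 1 mixes each pair of kets that differ only in qubit 1: amplitudes (a, b) of (|…0…⟩, |…1…⟩) become ((a + b)/√2, (a − b)/√2). Kets absent from the input have amplitude 0.
(|00⟩, |01⟩): (a, b) = (-0.9132i, -0.2003) → ((-0.1416 - 0.6457i), (0.1416 - 0.6457i))
(|10⟩, |11⟩): (a, b) = (-0.3548, 0) → (-0.2509, -0.2509)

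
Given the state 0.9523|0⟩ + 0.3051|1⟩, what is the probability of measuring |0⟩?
0.9069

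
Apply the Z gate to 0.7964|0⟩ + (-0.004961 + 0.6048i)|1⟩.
0.7964|0⟩ + (0.004961 - 0.6048i)|1⟩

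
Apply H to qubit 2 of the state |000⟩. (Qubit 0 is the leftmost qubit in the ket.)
1/√2|000⟩ + 1/√2|001⟩

H on qubit 2 mixes each pair of kets that differ only in qubit 2: amplitudes (a, b) of (|…0…⟩, |…1…⟩) become ((a + b)/√2, (a − b)/√2). Kets absent from the input have amplitude 0.
(|000⟩, |001⟩): (a, b) = (1, 0) → (1/√2, 1/√2)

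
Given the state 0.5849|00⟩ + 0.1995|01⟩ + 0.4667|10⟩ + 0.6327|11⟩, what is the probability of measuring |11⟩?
0.4003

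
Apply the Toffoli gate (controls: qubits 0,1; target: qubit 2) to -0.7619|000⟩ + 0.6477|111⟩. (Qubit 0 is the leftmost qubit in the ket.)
-0.7619|000⟩ + 0.6477|110⟩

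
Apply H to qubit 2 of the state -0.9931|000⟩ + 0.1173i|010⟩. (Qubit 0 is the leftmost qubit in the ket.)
-0.7022|000⟩ - 0.7022|001⟩ + 0.08294i|010⟩ + 0.08294i|011⟩

H on qubit 2 mixes each pair of kets that differ only in qubit 2: amplitudes (a, b) of (|…0…⟩, |…1…⟩) become ((a + b)/√2, (a − b)/√2). Kets absent from the input have amplitude 0.
(|000⟩, |001⟩): (a, b) = (-0.9931, 0) → (-0.7022, -0.7022)
(|010⟩, |011⟩): (a, b) = (0.1173i, 0) → (0.08294i, 0.08294i)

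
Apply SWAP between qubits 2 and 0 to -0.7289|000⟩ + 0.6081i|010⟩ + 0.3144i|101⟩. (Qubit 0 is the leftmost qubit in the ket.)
-0.7289|000⟩ + 0.6081i|010⟩ + 0.3144i|101⟩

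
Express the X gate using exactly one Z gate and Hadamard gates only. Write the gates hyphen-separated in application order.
H-Z-H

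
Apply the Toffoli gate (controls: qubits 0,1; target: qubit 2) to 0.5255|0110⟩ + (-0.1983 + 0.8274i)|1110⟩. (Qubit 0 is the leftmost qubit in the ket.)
0.5255|0110⟩ + (-0.1983 + 0.8274i)|1100⟩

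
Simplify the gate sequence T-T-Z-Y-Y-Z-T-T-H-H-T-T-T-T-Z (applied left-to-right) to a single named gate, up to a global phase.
Z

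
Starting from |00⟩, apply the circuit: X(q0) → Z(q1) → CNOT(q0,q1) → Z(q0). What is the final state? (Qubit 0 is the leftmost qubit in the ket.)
-|11⟩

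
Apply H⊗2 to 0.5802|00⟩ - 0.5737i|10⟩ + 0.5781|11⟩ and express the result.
(0.5792 - 0.2869i)|00⟩ + (0.00105 - 0.2869i)|01⟩ + (0.00105 + 0.2869i)|10⟩ + (0.5792 + 0.2869i)|11⟩

H⊗2 gives amp(|y⟩) = (1/2) Σ_x (−1)^(x·y) amp(|x⟩), where x·y is the number of positions in which both x and y have a 1.
|00⟩: (0.5802 - 0.5737i + 0.5781)/2 = (0.5792 - 0.2869i)
|01⟩: (0.5802 - 0.5737i - 0.5781)/2 = (0.00105 - 0.2869i)
|10⟩: (0.5802 + 0.5737i - 0.5781)/2 = (0.00105 + 0.2869i)
|11⟩: (0.5802 + 0.5737i + 0.5781)/2 = (0.5792 + 0.2869i)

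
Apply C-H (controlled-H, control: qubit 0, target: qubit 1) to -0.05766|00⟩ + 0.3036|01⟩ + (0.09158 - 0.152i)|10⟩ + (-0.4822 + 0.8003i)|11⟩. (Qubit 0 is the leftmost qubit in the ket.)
-0.05766|00⟩ + 0.3036|01⟩ + (-0.2762 + 0.4584i)|10⟩ + (0.4057 - 0.6734i)|11⟩

C-H leaves the control-|0⟩ kets |00⟩, |01⟩ unchanged and applies H to qubit 1 on the control-|1⟩ pair (|10⟩, |11⟩).
H = [[1/√2, 1/√2], [1/√2, -1/√2]].
With a = amp(|10⟩) = (0.09158 - 0.152i) and b = amp(|11⟩) = (-0.4822 + 0.8003i):
new amp(|10⟩) = (1/√2)·a + (1/√2)·b = (-0.2762 + 0.4584i)
new amp(|11⟩) = (1/√2)·a + (-1/√2)·b = (0.4057 - 0.6734i)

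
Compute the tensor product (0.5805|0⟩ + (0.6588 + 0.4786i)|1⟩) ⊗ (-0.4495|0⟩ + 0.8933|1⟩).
-0.2609|00⟩ + 0.5186|01⟩ + (-0.2961 - 0.2151i)|10⟩ + (0.5885 + 0.4275i)|11⟩

amp(|b₁b₂…⟩) = product of the factor amplitudes for bits b₁, b₂, …; only kets whose every factor amplitude is nonzero survive.
|00⟩: (0.5805)(-0.4495) = -0.2609
|01⟩: (0.5805)(0.8933) = 0.5186
|10⟩: (0.6588 + 0.4786i)(-0.4495) = (-0.2961 - 0.2151i)
|11⟩: (0.6588 + 0.4786i)(0.8933) = (0.5885 + 0.4275i)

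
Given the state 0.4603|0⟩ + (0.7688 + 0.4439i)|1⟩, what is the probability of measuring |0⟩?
0.2119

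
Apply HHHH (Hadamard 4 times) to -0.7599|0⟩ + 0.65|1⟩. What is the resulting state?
-0.7599|0⟩ + 0.65|1⟩

H² = I, so an even number of Hadamards cancels: H^4 = I and the state is unchanged.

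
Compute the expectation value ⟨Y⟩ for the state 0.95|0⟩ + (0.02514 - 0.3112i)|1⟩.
-0.5913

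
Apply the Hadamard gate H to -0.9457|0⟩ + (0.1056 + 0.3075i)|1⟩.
(-0.594 + 0.2174i)|0⟩ + (-0.7434 - 0.2174i)|1⟩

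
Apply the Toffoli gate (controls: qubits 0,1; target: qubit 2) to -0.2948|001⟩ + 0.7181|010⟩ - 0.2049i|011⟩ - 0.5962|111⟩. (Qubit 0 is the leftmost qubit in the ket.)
-0.2948|001⟩ + 0.7181|010⟩ - 0.2049i|011⟩ - 0.5962|110⟩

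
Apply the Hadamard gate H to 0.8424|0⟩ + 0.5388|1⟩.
0.9767|0⟩ + 0.2147|1⟩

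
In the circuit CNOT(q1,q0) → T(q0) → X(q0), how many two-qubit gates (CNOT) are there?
1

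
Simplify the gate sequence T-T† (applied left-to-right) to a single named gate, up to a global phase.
I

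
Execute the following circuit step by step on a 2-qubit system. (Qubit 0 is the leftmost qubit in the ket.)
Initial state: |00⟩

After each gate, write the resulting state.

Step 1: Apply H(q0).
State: 1/√2|00⟩ + 1/√2|10⟩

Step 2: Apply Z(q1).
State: 1/√2|00⟩ + 1/√2|10⟩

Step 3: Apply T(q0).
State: 1/√2|00⟩ + (1/2 + (1/2)i)|10⟩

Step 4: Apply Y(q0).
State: (1/2 - (1/2)i)|00⟩ + (1/√2)i|10⟩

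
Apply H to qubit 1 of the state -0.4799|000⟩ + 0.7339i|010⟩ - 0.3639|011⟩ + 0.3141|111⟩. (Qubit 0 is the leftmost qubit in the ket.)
(-0.3393 + 0.5189i)|000⟩ - 0.2573|001⟩ + (-0.3393 - 0.5189i)|010⟩ + 0.2573|011⟩ + 0.2221|101⟩ - 0.2221|111⟩

H on qubit 1 mixes each pair of kets that differ only in qubit 1: amplitudes (a, b) of (|…0…⟩, |…1…⟩) become ((a + b)/√2, (a − b)/√2). Kets absent from the input have amplitude 0.
(|000⟩, |010⟩): (a, b) = (-0.4799, 0.7339i) → ((-0.3393 + 0.5189i), (-0.3393 - 0.5189i))
(|001⟩, |011⟩): (a, b) = (0, -0.3639) → (-0.2573, 0.2573)
(|101⟩, |111⟩): (a, b) = (0, 0.3141) → (0.2221, -0.2221)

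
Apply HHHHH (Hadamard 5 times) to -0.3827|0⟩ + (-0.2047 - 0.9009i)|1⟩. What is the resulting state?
(-0.4154 - 0.637i)|0⟩ + (-0.1259 + 0.637i)|1⟩

H² = I, so H^5 = H: a single Hadamard. With (a, b) = (-0.3827, (-0.2047 - 0.9009i)), H gives ((a + b)/√2, (a − b)/√2) = ((-0.4154 - 0.637i), (-0.1259 + 0.637i)).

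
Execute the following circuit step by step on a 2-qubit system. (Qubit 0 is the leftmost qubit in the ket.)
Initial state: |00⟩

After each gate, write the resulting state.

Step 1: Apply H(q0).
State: 1/√2|00⟩ + 1/√2|10⟩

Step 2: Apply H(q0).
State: |00⟩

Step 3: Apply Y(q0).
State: i|10⟩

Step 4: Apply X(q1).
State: i|11⟩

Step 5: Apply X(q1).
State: i|10⟩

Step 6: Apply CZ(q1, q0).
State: i|10⟩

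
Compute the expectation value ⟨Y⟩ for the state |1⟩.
0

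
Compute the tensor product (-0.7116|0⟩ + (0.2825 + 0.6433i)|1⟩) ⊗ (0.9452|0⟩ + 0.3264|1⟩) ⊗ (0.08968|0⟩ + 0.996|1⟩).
-0.06032|000⟩ - 0.6699|001⟩ - 0.02083|010⟩ - 0.2313|011⟩ + (0.02395 + 0.05453i)|100⟩ + (0.266 + 0.6056i)|101⟩ + (0.008269 + 0.01883i)|110⟩ + (0.09184 + 0.2091i)|111⟩

amp(|b₁b₂…⟩) = product of the factor amplitudes for bits b₁, b₂, …; only kets whose every factor amplitude is nonzero survive.
|000⟩: (-0.7116)(0.9452)(0.08968) = -0.06032
|001⟩: (-0.7116)(0.9452)(0.996) = -0.6699
|010⟩: (-0.7116)(0.3264)(0.08968) = -0.02083
|011⟩: (-0.7116)(0.3264)(0.996) = -0.2313
|100⟩: (0.2825 + 0.6433i)(0.9452)(0.08968) = (0.02395 + 0.05453i)
|101⟩: (0.2825 + 0.6433i)(0.9452)(0.996) = (0.266 + 0.6056i)
|110⟩: (0.2825 + 0.6433i)(0.3264)(0.08968) = (0.008269 + 0.01883i)
|111⟩: (0.2825 + 0.6433i)(0.3264)(0.996) = (0.09184 + 0.2091i)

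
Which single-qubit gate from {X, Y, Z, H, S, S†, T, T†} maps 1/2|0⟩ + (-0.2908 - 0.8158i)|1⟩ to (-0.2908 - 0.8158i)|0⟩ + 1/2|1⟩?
X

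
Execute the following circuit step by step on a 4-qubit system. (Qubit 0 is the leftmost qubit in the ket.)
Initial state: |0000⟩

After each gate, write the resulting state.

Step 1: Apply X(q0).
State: |1000⟩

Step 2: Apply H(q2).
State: 1/√2|1000⟩ + 1/√2|1010⟩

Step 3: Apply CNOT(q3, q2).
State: 1/√2|1000⟩ + 1/√2|1010⟩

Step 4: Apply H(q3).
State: 1/2|1000⟩ + 1/2|1001⟩ + 1/2|1010⟩ + 1/2|1011⟩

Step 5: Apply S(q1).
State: 1/2|1000⟩ + 1/2|1001⟩ + 1/2|1010⟩ + 1/2|1011⟩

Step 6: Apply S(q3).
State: 1/2|1000⟩ + (1/2)i|1001⟩ + 1/2|1010⟩ + (1/2)i|1011⟩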